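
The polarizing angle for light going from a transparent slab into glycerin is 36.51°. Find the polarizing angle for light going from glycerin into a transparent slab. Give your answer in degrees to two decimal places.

θ_B' ≈ 53.49°

tan θ_B' = n₁/n₂ = 1/tan θ_B, so θ_B' = 90° − θ_B.
θ_B' = 90° − 36.51° = 53.49°.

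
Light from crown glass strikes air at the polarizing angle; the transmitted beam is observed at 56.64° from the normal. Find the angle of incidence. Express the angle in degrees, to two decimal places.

Brewster's condition makes the reflected and refracted beams perpendicular: θ_B + θ_t = 90°.
So θ_B = 90° − θ_t = 90° − 56.64° = 33.36°.

θ_B ≈ 33.36°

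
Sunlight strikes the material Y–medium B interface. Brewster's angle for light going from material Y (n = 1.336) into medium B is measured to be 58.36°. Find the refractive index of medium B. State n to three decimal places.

Brewster's law: tan θ_B = n₂/n₁ (light incident in material Y, refracted into medium B).
n₂ = n₁ tan θ_B = 1.336 × tan 58.36° = 2.168.

n ≈ 2.168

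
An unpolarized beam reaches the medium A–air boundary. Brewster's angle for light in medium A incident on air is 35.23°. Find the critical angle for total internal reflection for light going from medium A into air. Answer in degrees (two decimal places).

n₂/n₁ = tan 35.23° = 0.7062; the critical angle satisfies sin θ_c = n₂/n₁.
θ_c = arcsin(0.7062) = 44.93°.

θ_c ≈ 44.93°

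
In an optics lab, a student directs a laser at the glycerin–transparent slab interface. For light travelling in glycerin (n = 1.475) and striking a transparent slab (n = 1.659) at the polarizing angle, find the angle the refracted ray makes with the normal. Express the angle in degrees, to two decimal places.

First find Brewster's angle: tan θ_B = 1.659/1.475 = 1.1247, giving θ_B = 48.36°.
At Brewster's angle the reflected and refracted rays are perpendicular, so θ_t = 90° − θ_B = 90° − 48.36° = 41.64°.

θ_t ≈ 41.64°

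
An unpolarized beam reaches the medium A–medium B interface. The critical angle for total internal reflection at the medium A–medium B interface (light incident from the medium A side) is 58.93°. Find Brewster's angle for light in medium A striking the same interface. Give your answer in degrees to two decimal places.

At the critical angle sin θ_c = n₂/n₁, giving n₂/n₁ = sin 58.93° = 0.8565.
Then tan θ_B = n₂/n₁ = 0.8565, so θ_B = arctan 0.8565 = 40.58°.

θ_B ≈ 40.58°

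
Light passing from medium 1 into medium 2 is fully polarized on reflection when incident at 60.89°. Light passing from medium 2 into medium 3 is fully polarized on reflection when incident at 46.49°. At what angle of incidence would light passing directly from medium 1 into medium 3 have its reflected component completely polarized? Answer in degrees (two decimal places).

tan θ_B(1→2) = n₂/n₁ = tan 60.89° = 1.7959.
tan θ_B(2→3) = n₃/n₂ = tan 46.49° = 1.0534.
So n₃/n₁ = (n₂/n₁)(n₃/n₂) = 1.7959 × 1.0534 = 1.8918.
θ_B(1→3) = arctan(1.8918) = 62.14°.

θ_B ≈ 62.14°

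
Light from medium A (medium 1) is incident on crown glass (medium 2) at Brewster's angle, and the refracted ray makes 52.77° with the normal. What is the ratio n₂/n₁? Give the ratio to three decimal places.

n₂/n₁ ≈ 0.760

θ_B + θ_t = 90°, so θ_B = 90° − 52.77° = 37.23°.
Then n₂/n₁ = tan θ_B = tan 37.23° = 0.760.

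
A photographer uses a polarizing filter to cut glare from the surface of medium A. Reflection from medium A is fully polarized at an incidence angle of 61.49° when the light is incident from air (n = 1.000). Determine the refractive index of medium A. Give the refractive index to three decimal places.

Brewster's law: tan θ_B = n₂/n₁ (light incident in air, refracted into medium A).
n₂ = n₁ tan θ_B = 1.000 × tan 61.49° = 1.841.

n ≈ 1.841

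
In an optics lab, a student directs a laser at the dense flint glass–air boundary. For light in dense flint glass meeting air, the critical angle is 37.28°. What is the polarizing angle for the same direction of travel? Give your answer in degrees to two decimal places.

θ_B ≈ 31.20°

sin θ_c = n₂/n₁, so n₂/n₁ = sin 37.28° = 0.6057.
Brewster: tan θ_B = n₂/n₁ = 0.6057.
θ_B = arctan(0.6057) = 31.20°.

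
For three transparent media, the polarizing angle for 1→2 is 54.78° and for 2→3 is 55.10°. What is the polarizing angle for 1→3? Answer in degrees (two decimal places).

n₂/n₁ = tan 54.78° = 1.4165 and n₃/n₂ = tan 55.10° = 1.4335.
Multiplying, n₃/n₁ = 1.4165 × 1.4335 = 2.0306, and θ_B(1→3) = arctan 2.0306 = 63.78°.

θ_B ≈ 63.78°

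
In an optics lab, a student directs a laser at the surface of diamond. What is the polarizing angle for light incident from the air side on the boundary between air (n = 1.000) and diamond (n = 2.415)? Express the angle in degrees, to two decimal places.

θ_B ≈ 67.51°

The reflected p-component vanishes when tan θ_B = n₂/n₁.
tan θ_B = n₂/n₁ = 2.415/1.000 = 2.4150.
So θ_B = arctan 2.4150 = 67.51°.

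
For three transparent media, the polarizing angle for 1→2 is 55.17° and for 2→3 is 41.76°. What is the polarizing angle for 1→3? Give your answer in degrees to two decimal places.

θ_B ≈ 52.07°

Each Brewster angle gives a ratio: n₂/n₁ = tan 55.17° = 1.4372, n₃/n₂ = tan 41.76° = 0.8928.
Multiplying, n₃/n₁ = 1.4372 × 0.8928 = 1.2832, and θ_B(1→3) = arctan 1.2832 = 52.07°.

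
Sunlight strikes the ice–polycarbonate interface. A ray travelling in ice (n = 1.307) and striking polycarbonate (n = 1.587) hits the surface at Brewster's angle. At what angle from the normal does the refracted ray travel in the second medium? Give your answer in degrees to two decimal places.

θ_t ≈ 39.47°

tan θ_B = n₂/n₁ = 1.587/1.307 = 1.2142, so θ_B = 50.53°.
At Brewster's angle the reflected and refracted rays are perpendicular, so θ_t = 90° − θ_B = 90° − 50.53° = 39.47°.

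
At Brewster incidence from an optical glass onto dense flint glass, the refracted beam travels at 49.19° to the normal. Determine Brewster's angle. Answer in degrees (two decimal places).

At Brewster's angle the reflected and refracted rays are perpendicular, so θ_B + θ_t = 90°.
θ_B = 90° − 49.19° = 40.81°.

θ_B ≈ 40.81°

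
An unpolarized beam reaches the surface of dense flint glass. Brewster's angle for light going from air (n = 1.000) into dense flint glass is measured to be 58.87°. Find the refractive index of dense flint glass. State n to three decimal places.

n ≈ 1.656

At Brewster's angle, tan θ_B = n₂/n₁ with n₁ on the incident side (air) and n₂ on the transmitted side (dense flint glass).
n₂ = n₁ tan θ_B = 1.000 × tan 58.87° = 1.656.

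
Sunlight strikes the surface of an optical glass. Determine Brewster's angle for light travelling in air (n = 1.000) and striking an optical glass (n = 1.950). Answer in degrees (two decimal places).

The reflected p-component vanishes when tan θ_B = n₂/n₁.
tan θ_B = n₂/n₁ = 1.950/1.000 = 1.9500.
θ_B = arctan(1.9500) = 62.85°.

θ_B ≈ 62.85°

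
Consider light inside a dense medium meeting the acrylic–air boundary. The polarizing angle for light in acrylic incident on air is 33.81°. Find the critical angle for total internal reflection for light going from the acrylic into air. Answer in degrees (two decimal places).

θ_c ≈ 42.04°

From Brewster, n₂/n₁ = tan θ_B = tan 33.81° = 0.6697.
Then sin θ_c = n₂/n₁ = 0.6697, so θ_c = arcsin 0.6697 = 42.04°.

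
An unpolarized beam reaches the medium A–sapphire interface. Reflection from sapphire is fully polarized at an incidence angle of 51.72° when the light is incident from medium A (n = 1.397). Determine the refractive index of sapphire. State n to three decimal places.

Brewster's law: tan θ_B = n₂/n₁ (light incident in medium A, refracted into sapphire).
n₂ = n₁ tan θ_B = 1.397 × tan 51.72° = 1.770.

n ≈ 1.770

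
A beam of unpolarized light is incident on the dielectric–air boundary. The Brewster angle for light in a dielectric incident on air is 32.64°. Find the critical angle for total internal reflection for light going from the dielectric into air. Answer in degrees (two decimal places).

θ_c ≈ 39.83°

tan θ_B = n₂/n₁ = tan 32.64° = 0.6405.
Total internal reflection: sin θ_c = n₂/n₁ = 0.6405.
θ_c = arcsin(0.6405) = 39.83°.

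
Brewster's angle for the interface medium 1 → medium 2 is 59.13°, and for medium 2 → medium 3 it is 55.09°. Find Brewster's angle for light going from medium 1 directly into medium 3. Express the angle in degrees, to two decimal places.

Each Brewster angle gives a ratio: n₂/n₁ = tan 59.13° = 1.6729, n₃/n₂ = tan 55.09° = 1.4329.
So n₃/n₁ = (n₂/n₁)(n₃/n₂) = 1.6729 × 1.4329 = 2.3971.
θ_B(1→3) = arctan(2.3971) = 67.36°.

θ_B ≈ 67.36°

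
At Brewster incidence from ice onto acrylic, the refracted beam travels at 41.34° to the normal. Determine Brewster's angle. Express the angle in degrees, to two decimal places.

θ_B ≈ 48.66°

At Brewster's angle the reflected and refracted rays are perpendicular, so θ_B + θ_t = 90°.
So θ_B = 90° − θ_t = 90° − 41.34° = 48.66°.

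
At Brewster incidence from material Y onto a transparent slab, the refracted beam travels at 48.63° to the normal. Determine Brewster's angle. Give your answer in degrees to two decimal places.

θ_B ≈ 41.37°

Brewster's condition makes the reflected and refracted beams perpendicular: θ_B + θ_t = 90°.
θ_B = 90° − 48.63° = 41.37°.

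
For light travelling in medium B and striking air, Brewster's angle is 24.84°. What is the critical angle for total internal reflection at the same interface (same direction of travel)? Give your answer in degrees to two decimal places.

θ_c ≈ 27.58°

n₂/n₁ = tan 24.84° = 0.4629; the critical angle satisfies sin θ_c = n₂/n₁.
θ_c = arcsin(0.4629) = 27.58°.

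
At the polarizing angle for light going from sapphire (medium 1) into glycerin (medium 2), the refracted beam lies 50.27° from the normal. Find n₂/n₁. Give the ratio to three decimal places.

θ_B + θ_t = 90°, so θ_B = 90° − 50.27° = 39.73°.
tan θ_B = n₂/n₁, so n₂/n₁ = tan 39.73° = 0.831.

n₂/n₁ ≈ 0.831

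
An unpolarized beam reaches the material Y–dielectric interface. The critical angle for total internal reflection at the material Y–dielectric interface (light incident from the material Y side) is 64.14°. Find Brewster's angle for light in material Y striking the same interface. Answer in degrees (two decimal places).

θ_B ≈ 41.98°

sin θ_c = n₂/n₁, so n₂/n₁ = sin 64.14° = 0.8999.
Brewster: tan θ_B = n₂/n₁ = 0.8999.
θ_B = arctan(0.8999) = 41.98°.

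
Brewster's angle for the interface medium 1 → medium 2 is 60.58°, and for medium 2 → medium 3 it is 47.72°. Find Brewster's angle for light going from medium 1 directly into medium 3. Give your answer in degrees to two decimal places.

θ_B ≈ 62.85°

n₂/n₁ = tan 60.58° = 1.7733 and n₃/n₂ = tan 47.72° = 1.0998.
Multiplying, n₃/n₁ = 1.7733 × 1.0998 = 1.9502, and θ_B(1→3) = arctan 1.9502 = 62.85°.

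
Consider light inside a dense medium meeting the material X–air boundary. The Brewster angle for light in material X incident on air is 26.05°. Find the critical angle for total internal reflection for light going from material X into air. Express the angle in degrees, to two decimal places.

n₂/n₁ = tan 26.05° = 0.4888; the critical angle satisfies sin θ_c = n₂/n₁.
θ_c = arcsin(0.4888) = 29.26°.

θ_c ≈ 29.26°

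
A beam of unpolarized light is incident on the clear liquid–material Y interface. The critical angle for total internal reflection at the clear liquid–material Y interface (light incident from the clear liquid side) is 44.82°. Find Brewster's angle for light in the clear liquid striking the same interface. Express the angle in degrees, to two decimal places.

At the critical angle sin θ_c = n₂/n₁, giving n₂/n₁ = sin 44.82° = 0.7049.
Then tan θ_B = n₂/n₁ = 0.7049, so θ_B = arctan 0.7049 = 35.18°.

θ_B ≈ 35.18°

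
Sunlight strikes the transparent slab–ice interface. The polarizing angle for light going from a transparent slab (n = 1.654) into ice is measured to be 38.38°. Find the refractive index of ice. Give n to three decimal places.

n ≈ 1.310

At the polarizing angle, tan θ_B = n₂/n₁ with n₁ on the incident side (a transparent slab) and n₂ on the transmitted side (ice).
n₂ = n₁ tan θ_B = 1.654 × tan 38.38° = 1.310.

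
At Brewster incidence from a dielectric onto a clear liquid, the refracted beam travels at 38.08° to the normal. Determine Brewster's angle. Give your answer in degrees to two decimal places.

At Brewster's angle the reflected and refracted rays are perpendicular, so θ_B + θ_t = 90°.
So θ_B = 90° − θ_t = 90° − 38.08° = 51.92°.

θ_B ≈ 51.92°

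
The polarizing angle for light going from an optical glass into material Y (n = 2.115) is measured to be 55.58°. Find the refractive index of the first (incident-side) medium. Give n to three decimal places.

Full polarization of the reflected beam means tan θ_B = n₂/n₁, where n₁ is the incident medium (an optical glass).
n₁ = n₂ / tan θ_B = 2.115 / tan 55.58° = 1.449.

n ≈ 1.449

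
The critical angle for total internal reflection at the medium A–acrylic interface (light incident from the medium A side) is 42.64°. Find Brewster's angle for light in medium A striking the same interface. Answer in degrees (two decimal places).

θ_B ≈ 34.11°

At the critical angle sin θ_c = n₂/n₁, giving n₂/n₁ = sin 42.64° = 0.6774.
Then tan θ_B = n₂/n₁ = 0.6774, so θ_B = arctan 0.6774 = 34.11°.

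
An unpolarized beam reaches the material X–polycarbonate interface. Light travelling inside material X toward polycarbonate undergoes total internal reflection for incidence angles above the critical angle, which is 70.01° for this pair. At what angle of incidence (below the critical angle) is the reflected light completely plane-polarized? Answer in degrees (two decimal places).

sin θ_c = n₂/n₁, so n₂/n₁ = sin 70.01° = 0.9398.
Brewster: tan θ_B = n₂/n₁ = 0.9398.
θ_B = arctan(0.9398) = 43.22°.

θ_B ≈ 43.22°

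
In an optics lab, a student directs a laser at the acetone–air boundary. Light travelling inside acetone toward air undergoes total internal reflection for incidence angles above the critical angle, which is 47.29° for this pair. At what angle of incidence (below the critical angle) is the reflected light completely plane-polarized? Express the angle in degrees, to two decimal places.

θ_B ≈ 36.31°

sin θ_c = n₂/n₁, so n₂/n₁ = sin 47.29° = 0.7348.
Brewster: tan θ_B = n₂/n₁ = 0.7348.
θ_B = arctan(0.7348) = 36.31°.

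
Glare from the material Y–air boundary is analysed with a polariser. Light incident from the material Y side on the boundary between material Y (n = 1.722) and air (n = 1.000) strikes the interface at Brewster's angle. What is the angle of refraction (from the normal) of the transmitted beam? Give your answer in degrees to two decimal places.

First find Brewster's angle: tan θ_B = 1.000/1.722 = 0.5807, giving θ_B = 30.14°.
The refracted ray is perpendicular to the reflected ray, so θ_t = 90° − θ_B = 59.86°.

θ_t ≈ 59.86°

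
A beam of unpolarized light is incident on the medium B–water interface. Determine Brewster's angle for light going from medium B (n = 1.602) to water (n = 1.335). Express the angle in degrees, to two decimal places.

Brewster's condition: tan θ_B = n₂/n₁ = 1.335/1.602 = 0.8333.
θ_B = arctan(0.8333) = 39.81°.

θ_B ≈ 39.81°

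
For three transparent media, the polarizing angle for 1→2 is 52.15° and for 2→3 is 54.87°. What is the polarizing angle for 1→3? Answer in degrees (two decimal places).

θ_B ≈ 61.33°

tan θ_B(1→2) = n₂/n₁ = tan 52.15° = 1.2869.
tan θ_B(2→3) = n₃/n₂ = tan 54.87° = 1.4213.
n₃/n₁ = 1.8290. Then tan θ_B(1→3) = n₃/n₁, so θ_B(1→3) = arctan(1.8290) = 61.33°.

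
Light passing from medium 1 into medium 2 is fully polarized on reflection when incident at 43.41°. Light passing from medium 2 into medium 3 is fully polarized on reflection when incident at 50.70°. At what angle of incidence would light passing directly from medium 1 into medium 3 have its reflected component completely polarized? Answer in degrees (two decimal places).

Each Brewster angle gives a ratio: n₂/n₁ = tan 43.41° = 0.9460, n₃/n₂ = tan 50.70° = 1.2218.
n₃/n₁ = 1.1558. Then tan θ_B(1→3) = n₃/n₁, so θ_B(1→3) = arctan(1.1558) = 49.13°.

θ_B ≈ 49.13°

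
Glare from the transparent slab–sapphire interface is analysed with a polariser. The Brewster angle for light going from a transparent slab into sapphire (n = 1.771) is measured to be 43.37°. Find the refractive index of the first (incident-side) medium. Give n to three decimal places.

n ≈ 1.875

Full polarization of the reflected beam means tan θ_B = n₂/n₁, where n₁ is the incident medium (a transparent slab).
n₁ = n₂ / tan θ_B = 1.771 / tan 43.37° = 1.875.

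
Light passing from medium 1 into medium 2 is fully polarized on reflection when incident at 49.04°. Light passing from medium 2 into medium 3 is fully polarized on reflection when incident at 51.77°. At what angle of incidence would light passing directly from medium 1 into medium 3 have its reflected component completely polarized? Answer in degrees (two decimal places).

θ_B ≈ 55.63°

n₂/n₁ = tan 49.04° = 1.1520 and n₃/n₂ = tan 51.77° = 1.2694.
n₃/n₁ = 1.4623. Then tan θ_B(1→3) = n₃/n₁, so θ_B(1→3) = arctan(1.4623) = 55.63°.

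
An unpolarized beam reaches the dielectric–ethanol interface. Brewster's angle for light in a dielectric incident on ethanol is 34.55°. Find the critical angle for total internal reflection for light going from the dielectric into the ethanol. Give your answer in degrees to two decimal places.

tan θ_B = n₂/n₁ = tan 34.55° = 0.6886.
Total internal reflection: sin θ_c = n₂/n₁ = 0.6886.
θ_c = arcsin(0.6886) = 43.52°.

θ_c ≈ 43.52°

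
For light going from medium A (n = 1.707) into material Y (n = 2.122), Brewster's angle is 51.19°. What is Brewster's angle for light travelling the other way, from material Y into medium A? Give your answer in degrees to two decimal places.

Reversing the direction swaps n₁ and n₂, so tan θ_B' = 1/tan θ_B and θ_B' = 90° − θ_B.
Hence θ_B' = 90° − 51.19° = 38.81°.

θ_B' ≈ 38.81°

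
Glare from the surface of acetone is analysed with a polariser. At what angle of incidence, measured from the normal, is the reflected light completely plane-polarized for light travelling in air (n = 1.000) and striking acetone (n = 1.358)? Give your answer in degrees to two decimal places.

The reflected p-component vanishes when tan θ_B = n₂/n₁.
tan θ_B = n₂/n₁ = 1.358/1.000 = 1.3580. Taking the arctangent, θ_B = 53.63°.

θ_B ≈ 53.63°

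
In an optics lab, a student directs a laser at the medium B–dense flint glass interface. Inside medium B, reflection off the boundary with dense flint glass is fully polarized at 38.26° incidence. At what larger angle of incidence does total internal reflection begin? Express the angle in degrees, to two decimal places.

θ_c ≈ 52.06°

tan θ_B = n₂/n₁ = tan 38.26° = 0.7886.
Total internal reflection: sin θ_c = n₂/n₁ = 0.7886.
θ_c = arcsin(0.7886) = 52.06°.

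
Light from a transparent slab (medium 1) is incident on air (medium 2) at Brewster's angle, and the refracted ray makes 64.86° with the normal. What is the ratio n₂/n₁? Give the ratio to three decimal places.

n₂/n₁ ≈ 0.469

At Brewster incidence θ_B = 90° − θ_t = 90° − 64.86° = 25.14°.
Then n₂/n₁ = tan θ_B = tan 25.14° = 0.469.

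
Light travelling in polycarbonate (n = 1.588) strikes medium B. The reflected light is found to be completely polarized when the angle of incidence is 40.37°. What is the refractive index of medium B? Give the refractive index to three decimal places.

Brewster's law: tan θ_B = n₂/n₁ (light incident in polycarbonate, refracted into medium B).
n₂ = n₁ tan θ_B = 1.588 × tan 40.37° = 1.350.

n ≈ 1.350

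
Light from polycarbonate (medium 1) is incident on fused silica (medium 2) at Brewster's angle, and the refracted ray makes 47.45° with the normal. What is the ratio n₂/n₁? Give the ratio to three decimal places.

n₂/n₁ ≈ 0.918

θ_B + θ_t = 90°, so θ_B = 90° − 47.45° = 42.55°.
tan θ_B = n₂/n₁, so n₂/n₁ = tan 42.55° = 0.918.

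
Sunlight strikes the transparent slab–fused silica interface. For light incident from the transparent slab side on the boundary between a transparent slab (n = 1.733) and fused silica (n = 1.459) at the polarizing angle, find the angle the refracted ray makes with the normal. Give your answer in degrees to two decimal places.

θ_t ≈ 49.91°

θ_B = arctan(n₂/n₁) = arctan(1.459/1.733) = 40.09°.
At Brewster's angle the reflected and refracted rays are perpendicular, so θ_t = 90° − θ_B = 90° − 40.09° = 49.91°.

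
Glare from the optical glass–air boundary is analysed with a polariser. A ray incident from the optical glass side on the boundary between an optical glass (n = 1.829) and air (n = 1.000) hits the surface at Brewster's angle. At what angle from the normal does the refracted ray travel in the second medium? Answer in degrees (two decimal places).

θ_B = arctan(n₂/n₁) = arctan(1.000/1.829) = 28.67°.
The refracted ray is perpendicular to the reflected ray, so θ_t = 90° − θ_B = 61.33°.

θ_t ≈ 61.33°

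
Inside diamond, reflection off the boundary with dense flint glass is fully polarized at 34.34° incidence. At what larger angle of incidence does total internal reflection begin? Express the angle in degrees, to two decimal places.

θ_c ≈ 43.09°

n₂/n₁ = tan 34.34° = 0.6832; the critical angle satisfies sin θ_c = n₂/n₁.
θ_c = arcsin(0.6832) = 43.09°.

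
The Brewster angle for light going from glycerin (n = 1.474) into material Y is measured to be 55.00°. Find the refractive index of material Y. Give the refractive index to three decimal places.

At the Brewster angle, tan θ_B = n₂/n₁ with n₁ on the incident side (glycerin) and n₂ on the transmitted side (material Y).
n₂ = n₁ tan θ_B = 1.474 × tan 55.00° = 2.105.

n ≈ 2.105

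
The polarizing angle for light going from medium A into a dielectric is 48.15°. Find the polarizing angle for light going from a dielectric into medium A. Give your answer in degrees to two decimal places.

tan θ_B' = n₁/n₂ = 1/tan θ_B, so θ_B' = 90° − θ_B.
θ_B' = 90° − 48.15° = 41.85°.

θ_B' ≈ 41.85°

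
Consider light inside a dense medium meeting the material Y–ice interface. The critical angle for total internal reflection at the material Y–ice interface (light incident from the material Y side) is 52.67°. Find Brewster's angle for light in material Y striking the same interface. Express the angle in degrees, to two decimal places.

At the critical angle sin θ_c = n₂/n₁, giving n₂/n₁ = sin 52.67° = 0.7952.
Then tan θ_B = n₂/n₁ = 0.7952, so θ_B = arctan 0.7952 = 38.49°.

θ_B ≈ 38.49°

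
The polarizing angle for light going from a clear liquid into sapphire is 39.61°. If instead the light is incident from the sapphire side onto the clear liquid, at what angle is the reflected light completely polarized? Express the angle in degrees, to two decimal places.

θ_B' ≈ 50.39°

The two Brewster angles are complementary: θ_B' = 90° − θ_B = 90° − 39.61° = 50.39°.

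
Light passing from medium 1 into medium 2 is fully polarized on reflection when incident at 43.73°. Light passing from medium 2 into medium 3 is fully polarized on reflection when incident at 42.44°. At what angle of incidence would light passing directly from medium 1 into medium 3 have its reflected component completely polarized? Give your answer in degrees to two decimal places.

θ_B ≈ 41.18°

n₂/n₁ = tan 43.73° = 0.9566 and n₃/n₂ = tan 42.44° = 0.9144.
Multiplying, n₃/n₁ = 0.9566 × 0.9144 = 0.8747, and θ_B(1→3) = arctan 0.8747 = 41.18°.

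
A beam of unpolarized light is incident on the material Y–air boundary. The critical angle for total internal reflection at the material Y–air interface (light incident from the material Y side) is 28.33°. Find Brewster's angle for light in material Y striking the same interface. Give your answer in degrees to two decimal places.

n₂/n₁ = sin θ_c = sin 28.33° = 0.4745.
tan θ_B equals the same ratio, so θ_B = arctan(0.4745) = 25.39°.

θ_B ≈ 25.39°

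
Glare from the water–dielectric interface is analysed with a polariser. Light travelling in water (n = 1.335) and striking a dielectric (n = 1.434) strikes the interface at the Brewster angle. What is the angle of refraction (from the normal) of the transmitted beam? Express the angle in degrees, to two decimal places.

θ_t ≈ 42.95°

tan θ_B = n₂/n₁ = 1.434/1.335 = 1.0742, so θ_B = 47.05°.
Since θ_B + θ_t = 90° at Brewster incidence, θ_t = 90° − 47.05° = 42.95°.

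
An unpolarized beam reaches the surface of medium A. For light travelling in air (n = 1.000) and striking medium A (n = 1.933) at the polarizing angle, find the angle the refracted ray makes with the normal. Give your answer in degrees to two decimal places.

θ_t ≈ 27.35°

θ_B = arctan(n₂/n₁) = arctan(1.933/1.000) = 62.65°.
At Brewster's angle the reflected and refracted rays are perpendicular, so θ_t = 90° − θ_B = 90° − 62.65° = 27.35°.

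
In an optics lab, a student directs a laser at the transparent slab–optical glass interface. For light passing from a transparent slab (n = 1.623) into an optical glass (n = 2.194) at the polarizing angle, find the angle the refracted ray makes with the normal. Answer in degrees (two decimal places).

θ_B = arctan(n₂/n₁) = arctan(2.194/1.623) = 53.51°.
At Brewster's angle the reflected and refracted rays are perpendicular, so θ_t = 90° − θ_B = 90° − 53.51° = 36.49°.

θ_t ≈ 36.49°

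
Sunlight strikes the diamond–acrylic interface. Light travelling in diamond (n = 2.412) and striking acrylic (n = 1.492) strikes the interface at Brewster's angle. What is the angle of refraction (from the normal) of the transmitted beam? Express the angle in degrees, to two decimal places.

θ_t ≈ 58.26°

First find Brewster's angle: tan θ_B = 1.492/2.412 = 0.6186, giving θ_B = 31.74°.
At Brewster's angle the reflected and refracted rays are perpendicular, so θ_t = 90° − θ_B = 90° − 31.74° = 58.26°.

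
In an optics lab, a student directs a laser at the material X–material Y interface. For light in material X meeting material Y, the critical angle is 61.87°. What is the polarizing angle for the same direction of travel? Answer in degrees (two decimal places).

θ_B ≈ 41.41°

n₂/n₁ = sin θ_c = sin 61.87° = 0.8819.
tan θ_B equals the same ratio, so θ_B = arctan(0.8819) = 41.41°.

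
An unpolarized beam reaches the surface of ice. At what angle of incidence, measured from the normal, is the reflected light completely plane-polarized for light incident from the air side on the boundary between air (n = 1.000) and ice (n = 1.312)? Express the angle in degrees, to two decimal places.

At Brewster's angle the reflected and refracted rays are perpendicular, which with Snell's law gives tan θ_B = n₂/n₁.
Here n₂/n₁ = 1.312/1.000 = 1.3120, and Brewster's law gives tan θ_B = n₂/n₁.
So θ_B = arctan 1.3120 = 52.69°.

θ_B ≈ 52.69°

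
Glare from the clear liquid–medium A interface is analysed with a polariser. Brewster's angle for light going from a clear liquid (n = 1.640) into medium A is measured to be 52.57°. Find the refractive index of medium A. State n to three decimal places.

At Brewster's angle, tan θ_B = n₂/n₁ with n₁ on the incident side (a clear liquid) and n₂ on the transmitted side (medium A).
n₂ = n₁ tan θ_B = 1.640 × tan 52.57° = 2.143.

n ≈ 2.143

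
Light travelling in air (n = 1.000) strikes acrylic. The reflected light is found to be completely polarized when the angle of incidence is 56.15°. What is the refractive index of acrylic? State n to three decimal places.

n ≈ 1.491

At Brewster's angle, tan θ_B = n₂/n₁ with n₁ on the incident side (air) and n₂ on the transmitted side (acrylic).
n₂ = n₁ tan θ_B = 1.000 × tan 56.15° = 1.491.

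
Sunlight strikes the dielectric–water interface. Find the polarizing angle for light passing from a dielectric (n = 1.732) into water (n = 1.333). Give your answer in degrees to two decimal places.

θ_B ≈ 37.58°

At Brewster's angle the reflected and refracted rays are perpendicular, which with Snell's law gives tan θ_B = n₂/n₁.
tan θ_B = n₂/n₁ = 1.333/1.732 = 0.7696.
So θ_B = arctan 0.7696 = 37.58°.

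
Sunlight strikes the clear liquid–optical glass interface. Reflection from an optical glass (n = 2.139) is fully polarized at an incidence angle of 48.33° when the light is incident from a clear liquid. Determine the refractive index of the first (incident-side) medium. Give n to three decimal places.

n ≈ 1.904

Brewster's law: tan θ_B = n₂/n₁ (light incident in a clear liquid, refracted into an optical glass).
n₁ = n₂ / tan θ_B = 2.139 / tan 48.33° = 1.904.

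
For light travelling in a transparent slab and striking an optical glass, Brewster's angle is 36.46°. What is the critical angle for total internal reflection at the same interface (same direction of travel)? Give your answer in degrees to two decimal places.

n₂/n₁ = tan 36.46° = 0.7389; the critical angle satisfies sin θ_c = n₂/n₁.
θ_c = arcsin(0.7389) = 47.64°.

θ_c ≈ 47.64°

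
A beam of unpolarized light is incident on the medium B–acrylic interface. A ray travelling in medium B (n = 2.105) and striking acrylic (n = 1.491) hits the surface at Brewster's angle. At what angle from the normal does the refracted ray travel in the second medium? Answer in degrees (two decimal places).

θ_t ≈ 54.69°

θ_B = arctan(n₂/n₁) = arctan(1.491/2.105) = 35.31°.
Since θ_B + θ_t = 90° at Brewster incidence, θ_t = 90° − 35.31° = 54.69°.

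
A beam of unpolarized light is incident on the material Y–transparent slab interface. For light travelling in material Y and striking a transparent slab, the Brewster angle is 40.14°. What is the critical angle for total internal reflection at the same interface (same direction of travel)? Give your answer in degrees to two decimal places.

θ_c ≈ 57.49°

tan θ_B = n₂/n₁ = tan 40.14° = 0.8433.
Total internal reflection: sin θ_c = n₂/n₁ = 0.8433.
θ_c = arcsin(0.8433) = 57.49°.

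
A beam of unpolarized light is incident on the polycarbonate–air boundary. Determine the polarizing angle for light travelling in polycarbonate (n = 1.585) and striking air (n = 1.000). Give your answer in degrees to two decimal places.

The reflected p-component vanishes when tan θ_B = n₂/n₁.
Here n₂/n₁ = 1.000/1.585 = 0.6309, and Brewster's law gives tan θ_B = n₂/n₁. Taking the arctangent, θ_B = 32.25°.

θ_B ≈ 32.25°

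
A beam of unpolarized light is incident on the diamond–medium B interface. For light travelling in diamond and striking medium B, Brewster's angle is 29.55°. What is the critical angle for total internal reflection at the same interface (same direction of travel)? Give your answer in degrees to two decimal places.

θ_c ≈ 34.54°

From Brewster, n₂/n₁ = tan θ_B = tan 29.55° = 0.5669.
Then sin θ_c = n₂/n₁ = 0.5669, so θ_c = arcsin 0.5669 = 34.54°.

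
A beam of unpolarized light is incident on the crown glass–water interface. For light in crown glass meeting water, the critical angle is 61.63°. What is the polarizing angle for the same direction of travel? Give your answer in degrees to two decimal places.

θ_B ≈ 41.34°

sin θ_c = n₂/n₁, so n₂/n₁ = sin 61.63° = 0.8799.
Brewster: tan θ_B = n₂/n₁ = 0.8799.
θ_B = arctan(0.8799) = 41.34°.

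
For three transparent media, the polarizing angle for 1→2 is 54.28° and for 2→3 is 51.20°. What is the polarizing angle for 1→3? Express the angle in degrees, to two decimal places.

n₂/n₁ = tan 54.28° = 1.3906 and n₃/n₂ = tan 51.20° = 1.2437.
Multiplying, n₃/n₁ = 1.3906 × 1.2437 = 1.7296, and θ_B(1→3) = arctan 1.7296 = 59.96°.

θ_B ≈ 59.96°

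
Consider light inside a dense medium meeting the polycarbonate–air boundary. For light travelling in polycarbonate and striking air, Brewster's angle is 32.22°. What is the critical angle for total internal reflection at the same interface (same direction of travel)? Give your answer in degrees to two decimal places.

θ_c ≈ 39.07°

n₂/n₁ = tan 32.22° = 0.6302; the critical angle satisfies sin θ_c = n₂/n₁.
θ_c = arcsin(0.6302) = 39.07°.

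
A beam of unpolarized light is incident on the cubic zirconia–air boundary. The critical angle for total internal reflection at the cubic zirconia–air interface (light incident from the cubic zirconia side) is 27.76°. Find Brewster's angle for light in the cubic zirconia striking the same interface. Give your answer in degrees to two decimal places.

sin θ_c = n₂/n₁, so n₂/n₁ = sin 27.76° = 0.4658.
Brewster: tan θ_B = n₂/n₁ = 0.4658.
θ_B = arctan(0.4658) = 24.97°.

θ_B ≈ 24.97°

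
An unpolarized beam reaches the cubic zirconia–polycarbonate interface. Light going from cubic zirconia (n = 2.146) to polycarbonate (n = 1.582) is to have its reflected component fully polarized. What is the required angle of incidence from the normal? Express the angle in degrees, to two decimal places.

θ_B ≈ 36.40°

Here n₂/n₁ = 1.582/2.146 = 0.7372, and Brewster's law gives tan θ_B = n₂/n₁.
So θ_B = arctan 0.7372 = 36.40°.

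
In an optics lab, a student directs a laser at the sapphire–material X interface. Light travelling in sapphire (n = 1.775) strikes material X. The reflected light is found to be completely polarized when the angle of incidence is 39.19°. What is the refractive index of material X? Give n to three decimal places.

n ≈ 1.447

Brewster's law: tan θ_B = n₂/n₁ (light incident in sapphire, refracted into material X).
n₂ = n₁ tan θ_B = 1.775 × tan 39.19° = 1.447.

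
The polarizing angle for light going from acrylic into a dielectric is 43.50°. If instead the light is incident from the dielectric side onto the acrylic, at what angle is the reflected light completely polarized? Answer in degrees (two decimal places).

θ_B' ≈ 46.50°

tan θ_B' = n₁/n₂ = 1/tan θ_B, so θ_B' = 90° − θ_B.
θ_B' = 90° − 43.50° = 46.50°.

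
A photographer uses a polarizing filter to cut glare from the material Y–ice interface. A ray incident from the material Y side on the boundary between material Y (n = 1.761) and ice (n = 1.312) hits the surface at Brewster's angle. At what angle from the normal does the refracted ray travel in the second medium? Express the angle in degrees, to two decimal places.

θ_t ≈ 53.31°

θ_B = arctan(n₂/n₁) = arctan(1.312/1.761) = 36.69°.
Since θ_B + θ_t = 90° at Brewster incidence, θ_t = 90° − 36.69° = 53.31°.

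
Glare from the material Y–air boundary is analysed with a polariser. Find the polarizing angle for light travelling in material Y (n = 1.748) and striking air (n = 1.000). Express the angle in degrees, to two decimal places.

Here n₂/n₁ = 1.000/1.748 = 0.5721, and Brewster's law gives tan θ_B = n₂/n₁.
θ_B = arctan(0.5721) = 29.77°.

θ_B ≈ 29.77°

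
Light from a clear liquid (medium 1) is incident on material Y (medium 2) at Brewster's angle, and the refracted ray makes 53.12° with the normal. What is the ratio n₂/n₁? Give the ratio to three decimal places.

n₂/n₁ ≈ 0.750

θ_B + θ_t = 90°, so θ_B = 90° − 53.12° = 36.88°.
Then n₂/n₁ = tan θ_B = tan 36.88° = 0.750.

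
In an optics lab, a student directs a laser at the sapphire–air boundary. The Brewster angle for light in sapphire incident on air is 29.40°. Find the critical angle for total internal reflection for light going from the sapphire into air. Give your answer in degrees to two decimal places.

tan θ_B = n₂/n₁ = tan 29.40° = 0.5635.
Total internal reflection: sin θ_c = n₂/n₁ = 0.5635.
θ_c = arcsin(0.5635) = 34.30°.

θ_c ≈ 34.30°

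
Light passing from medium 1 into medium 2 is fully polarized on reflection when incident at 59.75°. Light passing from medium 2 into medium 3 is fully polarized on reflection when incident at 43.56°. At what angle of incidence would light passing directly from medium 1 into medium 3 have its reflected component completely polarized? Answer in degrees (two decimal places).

tan θ_B(1→2) = n₂/n₁ = tan 59.75° = 1.7147.
tan θ_B(2→3) = n₃/n₂ = tan 43.56° = 0.9510.
So n₃/n₁ = (n₂/n₁)(n₃/n₂) = 1.7147 × 0.9510 = 1.6306.
θ_B(1→3) = arctan(1.6306) = 58.48°.

θ_B ≈ 58.48°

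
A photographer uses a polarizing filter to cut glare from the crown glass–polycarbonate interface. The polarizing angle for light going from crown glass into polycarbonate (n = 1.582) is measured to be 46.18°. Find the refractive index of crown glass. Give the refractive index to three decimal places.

Full polarization of the reflected beam means tan θ_B = n₂/n₁, where n₁ is the incident medium (crown glass).
n₁ = n₂ / tan θ_B = 1.582 / tan 46.18° = 1.518.

n ≈ 1.518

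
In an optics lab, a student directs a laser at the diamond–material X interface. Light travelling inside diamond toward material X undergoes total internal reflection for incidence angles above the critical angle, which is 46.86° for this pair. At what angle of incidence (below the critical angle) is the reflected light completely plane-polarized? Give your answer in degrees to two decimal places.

θ_B ≈ 36.12°

n₂/n₁ = sin θ_c = sin 46.86° = 0.7297.
tan θ_B equals the same ratio, so θ_B = arctan(0.7297) = 36.12°.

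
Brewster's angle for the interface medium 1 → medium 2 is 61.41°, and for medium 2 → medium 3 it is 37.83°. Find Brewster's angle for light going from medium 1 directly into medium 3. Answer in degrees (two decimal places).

Each Brewster angle gives a ratio: n₂/n₁ = tan 61.41° = 1.8349, n₃/n₂ = tan 37.83° = 0.7765.
Multiplying, n₃/n₁ = 1.8349 × 0.7765 = 1.4248, and θ_B(1→3) = arctan 1.4248 = 54.94°.

θ_B ≈ 54.94°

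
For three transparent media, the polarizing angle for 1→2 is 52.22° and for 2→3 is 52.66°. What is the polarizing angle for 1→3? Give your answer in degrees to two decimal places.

θ_B ≈ 59.40°

Each Brewster angle gives a ratio: n₂/n₁ = tan 52.22° = 1.2901, n₃/n₂ = tan 52.66° = 1.3108.
Multiplying, n₃/n₁ = 1.2901 × 1.3108 = 1.6911, and θ_B(1→3) = arctan 1.6911 = 59.40°.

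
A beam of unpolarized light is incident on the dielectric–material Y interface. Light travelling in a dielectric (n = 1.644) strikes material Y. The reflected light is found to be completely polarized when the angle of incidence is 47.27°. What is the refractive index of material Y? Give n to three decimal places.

n ≈ 1.780

Full polarization of the reflected beam means tan θ_B = n₂/n₁, where n₁ is the incident medium (a dielectric).
n₂ = n₁ tan θ_B = 1.644 × tan 47.27° = 1.780.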